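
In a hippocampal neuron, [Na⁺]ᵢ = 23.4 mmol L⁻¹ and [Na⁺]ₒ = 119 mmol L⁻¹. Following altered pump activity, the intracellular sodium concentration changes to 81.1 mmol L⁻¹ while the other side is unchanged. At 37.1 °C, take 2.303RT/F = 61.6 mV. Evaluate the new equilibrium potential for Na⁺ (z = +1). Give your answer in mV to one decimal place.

10.3 mV

After the shift: [Na⁺]_out = 119, [Na⁺]_in = 81.1 mmol L⁻¹.
E_new = (61.6/1)·log₁₀(119/81.1) = 61.60 · (0.1665) = 10.26 mV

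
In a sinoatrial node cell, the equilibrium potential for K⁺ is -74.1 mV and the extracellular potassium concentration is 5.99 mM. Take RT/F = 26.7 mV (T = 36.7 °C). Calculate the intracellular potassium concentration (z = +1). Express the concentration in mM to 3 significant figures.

96.1 mM

Nernst: E = (26.7/1) · ln([out]/[in]), so ln([out]/[in]) = -74.1 × 1 / 26.7 = -2.7753.
[out]/[in] = e^(-2.7753) = 0.06233.
[in] = 5.99 / 0.06233 = 96.1 mM.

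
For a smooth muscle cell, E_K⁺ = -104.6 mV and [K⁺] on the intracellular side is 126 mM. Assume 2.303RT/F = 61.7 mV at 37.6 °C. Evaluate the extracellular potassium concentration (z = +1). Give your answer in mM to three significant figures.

Nernst: E = (61.7/1) · log₁₀([out]/[in]), so log₁₀([out]/[in]) = -104.6 × 1 / 61.7 = -1.6953.
[out]/[in] = 10^(-1.6953) = 0.02017.
[out] = 0.02017 × 126 = 2.541 mM.

2.54 mM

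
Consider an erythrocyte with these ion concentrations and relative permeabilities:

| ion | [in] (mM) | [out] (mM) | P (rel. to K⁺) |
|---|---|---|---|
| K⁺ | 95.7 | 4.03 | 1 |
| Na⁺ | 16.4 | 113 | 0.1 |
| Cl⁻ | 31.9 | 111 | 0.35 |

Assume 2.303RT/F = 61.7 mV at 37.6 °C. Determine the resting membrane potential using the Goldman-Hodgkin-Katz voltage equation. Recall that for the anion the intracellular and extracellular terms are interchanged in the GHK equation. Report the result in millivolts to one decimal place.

Vm = 61.7 · log₁₀[(Σ P·[cation]ₒ + Σ P·[anion]ᵢ) / (Σ P·[cation]ᵢ + Σ P·[anion]ₒ)]
Numerator = 1×4.03 + 0.1×113 + 0.35×31.9 = 26.5
Denominator = 1×95.7 + 0.1×16.4 + 0.35×111 = 136.2
Vm = 61.7 · log₁₀(0.19454) = 61.7 × (-0.7110) = -43.87 mV

-43.9 mV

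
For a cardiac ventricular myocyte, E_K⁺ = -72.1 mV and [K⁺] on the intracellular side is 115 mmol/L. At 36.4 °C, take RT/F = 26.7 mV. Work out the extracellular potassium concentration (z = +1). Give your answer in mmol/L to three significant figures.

Nernst: E = (26.7/1) · ln([out]/[in]), so ln([out]/[in]) = -72.1 × 1 / 26.7 = -2.7004.
[out]/[in] = e^(-2.7004) = 0.06718.
[out] = 0.06718 × 115 = 7.726 mmol/L.

7.73 mmol/L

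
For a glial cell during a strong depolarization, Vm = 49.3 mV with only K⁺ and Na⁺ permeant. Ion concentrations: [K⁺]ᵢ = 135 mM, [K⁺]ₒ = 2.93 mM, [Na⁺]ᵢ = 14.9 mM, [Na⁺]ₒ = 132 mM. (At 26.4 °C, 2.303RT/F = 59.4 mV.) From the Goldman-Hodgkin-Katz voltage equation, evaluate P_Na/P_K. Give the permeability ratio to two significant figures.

29

Let α = P_Na/P_K. GHK: Vm = 59.4·log₁₀[(Kₒ + α·Naₒ)/(Kᵢ + α·Naᵢ)].
10^(Vm/59.4) = 10^(49.3/59.4) = 6.7603
So 6.7603·(Kᵢ + α·Naᵢ) = Kₒ + α·Naₒ → α = (6.7603·135.0 − 2.93) / (132.0 − 6.7603·14.9)
α = (912.6 − 2.93) / (132.0 − 100.7) = 909.7/31.27 = 29.09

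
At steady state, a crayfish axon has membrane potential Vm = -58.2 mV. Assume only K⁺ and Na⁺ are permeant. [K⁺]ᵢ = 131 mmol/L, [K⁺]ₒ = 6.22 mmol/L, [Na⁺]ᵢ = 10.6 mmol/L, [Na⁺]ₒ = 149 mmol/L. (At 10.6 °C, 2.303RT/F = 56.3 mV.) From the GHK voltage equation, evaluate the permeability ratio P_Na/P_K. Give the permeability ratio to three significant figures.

0.0399

Let α = P_Na/P_K. GHK: Vm = 56.3·log₁₀[(Kₒ + α·Naₒ)/(Kᵢ + α·Naᵢ)].
10^(Vm/56.3) = 10^(-58.2/56.3) = 0.092524
So 0.092524·(Kᵢ + α·Naᵢ) = Kₒ + α·Naₒ → α = (0.092524·131.0 − 6.22) / (149.0 − 0.092524·10.6)
α = (12.12 − 6.22) / (149.0 − 0.9807) = 5.901/148 = 0.03986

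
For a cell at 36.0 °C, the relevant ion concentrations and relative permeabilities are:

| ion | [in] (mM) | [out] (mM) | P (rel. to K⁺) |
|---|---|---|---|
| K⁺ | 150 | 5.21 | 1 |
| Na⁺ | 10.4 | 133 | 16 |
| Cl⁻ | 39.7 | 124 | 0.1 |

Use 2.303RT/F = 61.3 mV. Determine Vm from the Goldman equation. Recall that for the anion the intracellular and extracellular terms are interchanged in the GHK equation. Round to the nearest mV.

Vm = 61.3 · log₁₀[(Σ P·[cation]ₒ + Σ P·[anion]ᵢ) / (Σ P·[cation]ᵢ + Σ P·[anion]ₒ)]
Numerator = 1×5.21 + 16×133 + 0.1×39.7 = 2137
Denominator = 1×150 + 16×10.4 + 0.1×124 = 328.8
Vm = 61.3 · log₁₀(6.4999) = 61.3 × (0.8129) = 49.83 mV

50 mV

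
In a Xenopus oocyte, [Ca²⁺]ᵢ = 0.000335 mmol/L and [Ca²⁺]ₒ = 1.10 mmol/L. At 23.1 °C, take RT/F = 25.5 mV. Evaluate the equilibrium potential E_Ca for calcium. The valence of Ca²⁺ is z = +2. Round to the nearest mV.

103 mV

E = (25.5/z) · ln([Ca²⁺]_out/[Ca²⁺]_in) with z = +2.
= (25.5/2) · ln(1.10/0.000335) = 12.75 · ln(3284)
= 12.75 · (8.0967) = 103.23 mV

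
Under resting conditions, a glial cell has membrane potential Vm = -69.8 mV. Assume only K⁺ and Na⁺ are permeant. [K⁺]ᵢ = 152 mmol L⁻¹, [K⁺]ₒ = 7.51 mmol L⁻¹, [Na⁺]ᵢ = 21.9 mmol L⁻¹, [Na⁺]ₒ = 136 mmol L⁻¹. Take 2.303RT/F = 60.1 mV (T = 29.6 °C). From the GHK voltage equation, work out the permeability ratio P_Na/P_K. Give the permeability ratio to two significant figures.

0.022

Let α = P_Na/P_K. GHK: Vm = 60.1·log₁₀[(Kₒ + α·Naₒ)/(Kᵢ + α·Naᵢ)].
10^(Vm/60.1) = 10^(-69.8/60.1) = 0.068961
So 0.068961·(Kᵢ + α·Naᵢ) = Kₒ + α·Naₒ → α = (0.068961·152.0 − 7.51) / (136.0 − 0.068961·21.9)
α = (10.48 − 7.51) / (136.0 − 1.51) = 2.972/134.5 = 0.0221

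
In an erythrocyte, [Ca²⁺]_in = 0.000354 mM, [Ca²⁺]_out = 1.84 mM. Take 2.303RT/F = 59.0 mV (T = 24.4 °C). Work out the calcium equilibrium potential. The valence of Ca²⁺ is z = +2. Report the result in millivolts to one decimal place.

E = (59.0/z) · log₁₀([Ca²⁺]_out/[Ca²⁺]_in) with z = +2.
= (59.0/2) · log₁₀(1.84/0.000354) = 29.50 · log₁₀(5198)
= 29.50 · (3.7158) = 109.62 mV

109.6 mV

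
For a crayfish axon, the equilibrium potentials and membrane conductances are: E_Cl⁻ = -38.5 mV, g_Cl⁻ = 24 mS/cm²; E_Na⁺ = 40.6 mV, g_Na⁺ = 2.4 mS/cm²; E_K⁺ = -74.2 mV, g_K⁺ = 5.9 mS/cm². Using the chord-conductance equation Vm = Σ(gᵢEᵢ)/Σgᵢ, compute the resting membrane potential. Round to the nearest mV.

-39 mV

Σ gᵢEᵢ = 24·(-38.5) + 2.4·(40.6) + 5.9·(-74.2) = -1264.34
Σ gᵢ = 24 + 2.4 + 5.9 = 32.3
Vm = -1264.34 / 32.3 = -39.14 mV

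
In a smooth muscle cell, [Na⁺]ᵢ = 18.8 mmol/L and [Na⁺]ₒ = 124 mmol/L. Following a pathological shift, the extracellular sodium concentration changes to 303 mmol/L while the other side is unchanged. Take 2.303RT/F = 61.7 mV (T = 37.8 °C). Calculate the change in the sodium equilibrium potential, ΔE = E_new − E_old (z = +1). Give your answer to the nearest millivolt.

E_old = (61.7/1)·log₁₀(124/18.8) = 50.55 mV
E_new = (61.7/1)·log₁₀(303/18.8) = 74.49 mV
ΔE = 74.49 − (50.55) = 23.94 mV

24 mV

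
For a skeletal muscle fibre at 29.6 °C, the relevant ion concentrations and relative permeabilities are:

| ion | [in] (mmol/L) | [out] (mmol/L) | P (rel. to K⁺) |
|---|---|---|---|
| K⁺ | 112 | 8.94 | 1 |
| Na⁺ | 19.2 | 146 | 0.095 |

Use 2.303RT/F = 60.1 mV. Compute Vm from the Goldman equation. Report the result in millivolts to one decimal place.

Vm = 60.1 · log₁₀[(Σ P·[cation]ₒ + Σ P·[anion]ᵢ) / (Σ P·[cation]ᵢ + Σ P·[anion]ₒ)]
Numerator = 1×8.94 + 0.095×146 = 22.81
Denominator = 1×112 + 0.095×19.2 = 113.8
Vm = 60.1 · log₁₀(0.2004) = 60.1 × (-0.6981) = -41.96 mV

-42.0 mV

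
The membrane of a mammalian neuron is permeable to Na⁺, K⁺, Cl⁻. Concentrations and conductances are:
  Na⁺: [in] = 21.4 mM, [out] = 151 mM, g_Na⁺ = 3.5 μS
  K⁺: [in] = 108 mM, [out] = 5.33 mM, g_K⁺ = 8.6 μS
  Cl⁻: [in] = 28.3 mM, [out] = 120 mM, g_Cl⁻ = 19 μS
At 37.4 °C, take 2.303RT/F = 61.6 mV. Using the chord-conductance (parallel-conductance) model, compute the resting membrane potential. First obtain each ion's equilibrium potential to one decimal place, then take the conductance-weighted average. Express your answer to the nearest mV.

E_Na⁺ = (61.6/1)·log₁₀(151/21.4) = 52.3 mV
E_K⁺ = (61.6/1)·log₁₀(5.33/108) = -80.5 mV
E_Cl⁻ = (61.6/-1)·log₁₀(120/28.3) = -38.6 mV
Vm = (Σ gᵢEᵢ)/(Σ gᵢ) = (3.5·52.3 + 8.6·-80.5 + 19·-38.6) / (3.5 + 8.6 + 19)
= -1242.65 / 31.1 = -39.96 mV

-40 mV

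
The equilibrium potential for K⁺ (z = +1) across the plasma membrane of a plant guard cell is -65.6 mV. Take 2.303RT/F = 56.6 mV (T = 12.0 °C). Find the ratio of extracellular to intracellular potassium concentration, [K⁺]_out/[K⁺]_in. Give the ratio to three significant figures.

0.0693

log₁₀([out]/[in]) = E·z/(56.6) = -65.6 × 1 / 56.6 = -1.1590
[out]/[in] = 10^(-1.1590) = 0.06934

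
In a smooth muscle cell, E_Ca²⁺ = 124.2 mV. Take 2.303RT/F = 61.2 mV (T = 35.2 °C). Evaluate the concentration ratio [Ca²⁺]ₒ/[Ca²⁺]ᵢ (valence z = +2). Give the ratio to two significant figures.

log₁₀([out]/[in]) = E·z/(61.2) = 124.2 × 2 / 61.2 = 4.0588
[out]/[in] = 10^(4.0588) = 1.145e+04

11000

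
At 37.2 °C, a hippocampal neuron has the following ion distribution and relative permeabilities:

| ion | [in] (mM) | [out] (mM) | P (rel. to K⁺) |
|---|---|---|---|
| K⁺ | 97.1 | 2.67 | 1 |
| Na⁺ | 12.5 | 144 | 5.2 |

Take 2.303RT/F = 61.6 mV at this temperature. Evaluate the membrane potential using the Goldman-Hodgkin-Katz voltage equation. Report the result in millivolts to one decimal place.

Vm = 61.6 · log₁₀[(Σ P·[cation]ₒ + Σ P·[anion]ᵢ) / (Σ P·[cation]ᵢ + Σ P·[anion]ₒ)]
Numerator = 1×2.67 + 5.2×144 = 751.5
Denominator = 1×97.1 + 5.2×12.5 = 162.1
Vm = 61.6 · log₁₀(4.6358) = 61.6 × (0.6661) = 41.03 mV

41.0 mV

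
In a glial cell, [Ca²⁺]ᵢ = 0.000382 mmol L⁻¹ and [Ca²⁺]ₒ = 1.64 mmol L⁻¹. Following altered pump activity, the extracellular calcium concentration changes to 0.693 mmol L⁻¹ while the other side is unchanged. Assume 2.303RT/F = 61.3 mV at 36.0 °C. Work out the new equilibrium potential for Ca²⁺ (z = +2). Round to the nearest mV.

After the shift: [Ca²⁺]_out = 0.693, [Ca²⁺]_in = 0.000382 mmol L⁻¹.
E_new = (61.3/2)·log₁₀(0.693/0.000382) = 30.65 · (3.2587) = 99.88 mV

100 mV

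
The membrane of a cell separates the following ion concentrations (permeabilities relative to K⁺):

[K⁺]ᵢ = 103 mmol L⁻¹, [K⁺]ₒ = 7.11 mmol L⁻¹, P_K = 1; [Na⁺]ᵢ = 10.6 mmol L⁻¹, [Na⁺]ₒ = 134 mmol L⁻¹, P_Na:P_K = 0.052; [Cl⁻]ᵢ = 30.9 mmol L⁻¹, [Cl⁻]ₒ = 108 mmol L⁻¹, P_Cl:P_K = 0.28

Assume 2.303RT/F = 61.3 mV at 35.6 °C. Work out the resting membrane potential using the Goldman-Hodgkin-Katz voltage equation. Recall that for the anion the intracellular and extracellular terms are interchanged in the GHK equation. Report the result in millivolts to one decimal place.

-47.2 mV

Vm = 61.3 · log₁₀[(Σ P·[cation]ₒ + Σ P·[anion]ᵢ) / (Σ P·[cation]ᵢ + Σ P·[anion]ₒ)]
Numerator = 1×7.11 + 0.052×134 + 0.28×30.9 = 22.73
Denominator = 1×103 + 0.052×10.6 + 0.28×108 = 133.8
Vm = 61.3 · log₁₀(0.16989) = 61.3 × (-0.7698) = -47.19 mV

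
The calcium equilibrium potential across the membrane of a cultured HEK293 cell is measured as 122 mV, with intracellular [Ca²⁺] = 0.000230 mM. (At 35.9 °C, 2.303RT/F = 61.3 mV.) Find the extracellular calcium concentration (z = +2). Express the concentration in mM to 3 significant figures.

Nernst: E = (61.3/2) · log₁₀([out]/[in]), so log₁₀([out]/[in]) = 122.0 × 2 / 61.3 = 3.9804.
[out]/[in] = 10^(3.9804) = 9559.
[out] = 9559 × 0.000230 = 2.199 mM.

2.20 mM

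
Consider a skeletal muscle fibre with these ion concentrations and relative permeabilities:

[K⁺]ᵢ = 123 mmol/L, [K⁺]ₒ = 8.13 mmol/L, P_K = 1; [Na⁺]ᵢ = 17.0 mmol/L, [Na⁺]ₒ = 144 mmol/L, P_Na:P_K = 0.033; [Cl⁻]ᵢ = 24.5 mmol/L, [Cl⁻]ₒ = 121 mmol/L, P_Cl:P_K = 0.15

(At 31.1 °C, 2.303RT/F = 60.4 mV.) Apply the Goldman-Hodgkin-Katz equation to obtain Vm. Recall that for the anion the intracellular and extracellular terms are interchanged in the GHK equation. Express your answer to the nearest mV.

Vm = 60.4 · log₁₀[(Σ P·[cation]ₒ + Σ P·[anion]ᵢ) / (Σ P·[cation]ᵢ + Σ P·[anion]ₒ)]
Numerator = 1×8.13 + 0.033×144 + 0.15×24.5 = 16.56
Denominator = 1×123 + 0.033×17.0 + 0.15×121 = 141.7
Vm = 60.4 · log₁₀(0.11684) = 60.4 × (-0.9324) = -56.32 mV

-56 mV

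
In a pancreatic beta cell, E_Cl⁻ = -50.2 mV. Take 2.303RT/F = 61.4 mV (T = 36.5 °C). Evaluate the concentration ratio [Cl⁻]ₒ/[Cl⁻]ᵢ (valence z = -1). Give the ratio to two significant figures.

log₁₀([out]/[in]) = E·z/(61.4) = -50.2 × -1 / 61.4 = 0.8176
[out]/[in] = 10^(0.8176) = 6.57

6.6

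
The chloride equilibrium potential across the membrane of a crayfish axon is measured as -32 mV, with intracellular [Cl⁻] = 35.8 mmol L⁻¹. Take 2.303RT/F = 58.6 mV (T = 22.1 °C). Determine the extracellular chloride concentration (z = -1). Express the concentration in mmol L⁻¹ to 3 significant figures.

Nernst: E = (58.6/-1) · log₁₀([out]/[in]), so log₁₀([out]/[in]) = -32.0 × -1 / 58.6 = 0.5461.
[out]/[in] = 10^(0.5461) = 3.516.
[out] = 3.516 × 35.8 = 125.9 mmol L⁻¹.

126 mmol L⁻¹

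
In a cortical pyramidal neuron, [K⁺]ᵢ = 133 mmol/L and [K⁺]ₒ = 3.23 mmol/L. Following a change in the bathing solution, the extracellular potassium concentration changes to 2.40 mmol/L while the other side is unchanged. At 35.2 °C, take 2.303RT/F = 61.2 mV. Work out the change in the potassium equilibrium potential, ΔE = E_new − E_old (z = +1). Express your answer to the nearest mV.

E_old = (61.2/1)·log₁₀(3.23/133) = -98.82 mV
E_new = (61.2/1)·log₁₀(2.40/133) = -106.71 mV
ΔE = -106.71 − (-98.82) = -7.89 mV

-8 mV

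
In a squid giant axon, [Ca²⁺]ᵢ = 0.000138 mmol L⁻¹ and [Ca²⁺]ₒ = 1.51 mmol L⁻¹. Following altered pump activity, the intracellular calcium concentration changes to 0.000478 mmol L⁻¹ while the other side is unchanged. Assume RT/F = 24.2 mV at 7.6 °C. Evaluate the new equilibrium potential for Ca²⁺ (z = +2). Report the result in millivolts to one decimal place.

After the shift: [Ca²⁺]_out = 1.51, [Ca²⁺]_in = 0.000478 mmol L⁻¹.
E_new = (24.2/2)·ln(1.51/0.000478) = 12.10 · (8.0580) = 97.50 mV

97.5 mV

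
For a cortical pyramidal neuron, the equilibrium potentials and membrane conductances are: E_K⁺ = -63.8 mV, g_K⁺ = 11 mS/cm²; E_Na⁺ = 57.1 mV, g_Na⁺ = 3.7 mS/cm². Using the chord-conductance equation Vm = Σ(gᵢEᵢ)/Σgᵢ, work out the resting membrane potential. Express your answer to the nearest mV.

-33 mV

Σ gᵢEᵢ = 11·(-63.8) + 3.7·(57.1) = -490.53
Σ gᵢ = 11 + 3.7 = 14.7
Vm = -490.53 / 14.7 = -33.37 mV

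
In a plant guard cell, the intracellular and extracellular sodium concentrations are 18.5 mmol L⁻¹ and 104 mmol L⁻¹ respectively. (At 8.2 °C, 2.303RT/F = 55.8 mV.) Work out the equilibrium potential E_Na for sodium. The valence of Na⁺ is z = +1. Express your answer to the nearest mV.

E = (55.8/z) · log₁₀([Na⁺]_out/[Na⁺]_in) with z = +1.
= (55.8/1) · log₁₀(104/18.5) = 55.80 · log₁₀(5.622)
= 55.80 · (0.7499) = 41.84 mV

42 mV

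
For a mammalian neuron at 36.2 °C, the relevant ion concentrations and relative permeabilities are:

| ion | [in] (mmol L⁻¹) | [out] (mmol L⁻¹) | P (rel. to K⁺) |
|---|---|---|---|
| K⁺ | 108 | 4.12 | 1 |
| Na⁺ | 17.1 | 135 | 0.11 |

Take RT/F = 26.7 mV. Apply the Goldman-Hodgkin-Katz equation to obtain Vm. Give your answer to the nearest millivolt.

Vm = 26.7 · ln[(Σ P·[cation]ₒ + Σ P·[anion]ᵢ) / (Σ P·[cation]ᵢ + Σ P·[anion]ₒ)]
Numerator = 1×4.12 + 0.11×135 = 18.97
Denominator = 1×108 + 0.11×17.1 = 109.9
Vm = 26.7 · ln(0.17264) = 26.7 × (-1.7565) = -46.90 mV

-47 mV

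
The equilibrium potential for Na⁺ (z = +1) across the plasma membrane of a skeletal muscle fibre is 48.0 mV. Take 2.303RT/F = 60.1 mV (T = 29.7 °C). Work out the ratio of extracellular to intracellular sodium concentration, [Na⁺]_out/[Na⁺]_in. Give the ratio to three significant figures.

6.29

log₁₀([out]/[in]) = E·z/(60.1) = 48.0 × 1 / 60.1 = 0.7987
[out]/[in] = 10^(0.7987) = 6.29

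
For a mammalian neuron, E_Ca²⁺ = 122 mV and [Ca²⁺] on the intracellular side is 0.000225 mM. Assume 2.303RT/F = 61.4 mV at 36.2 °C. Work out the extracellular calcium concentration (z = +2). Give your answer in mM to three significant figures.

Nernst: E = (61.4/2) · log₁₀([out]/[in]), so log₁₀([out]/[in]) = 122.0 × 2 / 61.4 = 3.9739.
[out]/[in] = 10^(3.9739) = 9418.
[out] = 9418 × 0.000225 = 2.119 mM.

2.12 mM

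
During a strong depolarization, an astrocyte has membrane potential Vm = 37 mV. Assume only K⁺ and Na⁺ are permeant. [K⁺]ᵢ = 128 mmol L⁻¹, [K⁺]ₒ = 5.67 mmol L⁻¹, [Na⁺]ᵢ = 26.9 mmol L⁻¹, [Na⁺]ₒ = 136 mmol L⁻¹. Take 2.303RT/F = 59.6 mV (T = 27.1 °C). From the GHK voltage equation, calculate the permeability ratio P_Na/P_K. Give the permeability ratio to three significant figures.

Let α = P_Na/P_K. GHK: Vm = 59.6·log₁₀[(Kₒ + α·Naₒ)/(Kᵢ + α·Naᵢ)].
10^(Vm/59.6) = 10^(37.0/59.6) = 4.1764
So 4.1764·(Kᵢ + α·Naᵢ) = Kₒ + α·Naₒ → α = (4.1764·128.0 − 5.67) / (136.0 − 4.1764·26.9)
α = (534.6 − 5.67) / (136.0 − 112.3) = 528.9/23.65 = 22.36

22.4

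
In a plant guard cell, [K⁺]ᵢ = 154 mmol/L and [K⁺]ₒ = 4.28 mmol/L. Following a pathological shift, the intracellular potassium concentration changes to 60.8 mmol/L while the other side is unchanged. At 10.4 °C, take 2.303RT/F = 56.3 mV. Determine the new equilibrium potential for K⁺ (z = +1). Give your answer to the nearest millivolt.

After the shift: [K⁺]_out = 4.28, [K⁺]_in = 60.8 mmol/L.
E_new = (56.3/1)·log₁₀(4.28/60.8) = 56.30 · (-1.1525) = -64.88 mV

-65 mV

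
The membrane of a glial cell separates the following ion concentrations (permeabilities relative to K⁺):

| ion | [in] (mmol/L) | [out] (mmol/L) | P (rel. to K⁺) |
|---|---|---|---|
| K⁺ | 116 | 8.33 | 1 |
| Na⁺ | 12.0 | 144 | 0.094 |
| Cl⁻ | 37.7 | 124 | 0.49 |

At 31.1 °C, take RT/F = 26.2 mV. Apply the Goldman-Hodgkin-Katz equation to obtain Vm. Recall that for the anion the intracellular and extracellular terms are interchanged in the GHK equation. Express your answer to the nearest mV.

-39 mV

Vm = 26.2 · ln[(Σ P·[cation]ₒ + Σ P·[anion]ᵢ) / (Σ P·[cation]ᵢ + Σ P·[anion]ₒ)]
Numerator = 1×8.33 + 0.094×144 + 0.49×37.7 = 40.34
Denominator = 1×116 + 0.094×12.0 + 0.49×124 = 177.9
Vm = 26.2 · ln(0.22677) = 26.2 × (-1.4838) = -38.88 mV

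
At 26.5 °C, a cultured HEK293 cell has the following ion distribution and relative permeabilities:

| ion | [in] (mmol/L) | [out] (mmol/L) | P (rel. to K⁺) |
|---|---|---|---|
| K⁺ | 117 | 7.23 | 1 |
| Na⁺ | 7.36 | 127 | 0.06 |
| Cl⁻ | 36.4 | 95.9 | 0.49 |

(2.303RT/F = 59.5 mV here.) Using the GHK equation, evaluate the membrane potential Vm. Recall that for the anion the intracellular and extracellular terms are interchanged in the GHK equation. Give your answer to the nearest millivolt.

-42 mV

Vm = 59.5 · log₁₀[(Σ P·[cation]ₒ + Σ P·[anion]ᵢ) / (Σ P·[cation]ᵢ + Σ P·[anion]ₒ)]
Numerator = 1×7.23 + 0.06×127 + 0.49×36.4 = 32.69
Denominator = 1×117 + 0.06×7.36 + 0.49×95.9 = 164.4
Vm = 59.5 · log₁₀(0.19878) = 59.5 × (-0.7016) = -41.75 mV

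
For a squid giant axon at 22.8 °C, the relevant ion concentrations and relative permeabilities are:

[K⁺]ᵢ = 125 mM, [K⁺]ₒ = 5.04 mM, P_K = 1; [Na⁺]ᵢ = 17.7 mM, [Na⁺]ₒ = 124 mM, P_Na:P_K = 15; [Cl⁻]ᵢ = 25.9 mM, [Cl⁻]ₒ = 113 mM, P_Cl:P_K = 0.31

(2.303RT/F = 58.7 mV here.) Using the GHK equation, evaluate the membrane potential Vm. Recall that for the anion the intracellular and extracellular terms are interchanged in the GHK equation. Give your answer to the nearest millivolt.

Vm = 58.7 · log₁₀[(Σ P·[cation]ₒ + Σ P·[anion]ᵢ) / (Σ P·[cation]ᵢ + Σ P·[anion]ₒ)]
Numerator = 1×5.04 + 15×124 + 0.31×25.9 = 1873
Denominator = 1×125 + 15×17.7 + 0.31×113 = 425.5
Vm = 58.7 · log₁₀(4.4017) = 58.7 × (0.6436) = 37.78 mV

38 mV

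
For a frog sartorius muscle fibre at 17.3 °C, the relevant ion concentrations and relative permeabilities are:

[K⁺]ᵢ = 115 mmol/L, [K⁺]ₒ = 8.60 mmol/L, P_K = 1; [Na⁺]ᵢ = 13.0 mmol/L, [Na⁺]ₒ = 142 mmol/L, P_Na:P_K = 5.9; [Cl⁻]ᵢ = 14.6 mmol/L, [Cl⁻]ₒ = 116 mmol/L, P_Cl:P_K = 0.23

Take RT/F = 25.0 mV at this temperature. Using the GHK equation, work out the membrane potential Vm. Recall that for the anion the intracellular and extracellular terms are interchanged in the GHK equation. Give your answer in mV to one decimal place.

Vm = 25.0 · ln[(Σ P·[cation]ₒ + Σ P·[anion]ᵢ) / (Σ P·[cation]ᵢ + Σ P·[anion]ₒ)]
Numerator = 1×8.60 + 5.9×142 + 0.23×14.6 = 849.8
Denominator = 1×115 + 5.9×13.0 + 0.23×116 = 218.4
Vm = 25.0 · ln(3.8912) = 25.0 × (1.3587) = 33.97 mV

34.0 mV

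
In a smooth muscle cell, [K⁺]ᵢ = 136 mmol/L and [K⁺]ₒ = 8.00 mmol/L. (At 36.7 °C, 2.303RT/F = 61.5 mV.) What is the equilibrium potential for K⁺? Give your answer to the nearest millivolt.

E = (61.5/z) · log₁₀([K⁺]_out/[K⁺]_in) with z = +1.
= (61.5/1) · log₁₀(8.00/136) = 61.50 · log₁₀(0.05882)
= 61.50 · (-1.2304) = -75.67 mV

-76 mV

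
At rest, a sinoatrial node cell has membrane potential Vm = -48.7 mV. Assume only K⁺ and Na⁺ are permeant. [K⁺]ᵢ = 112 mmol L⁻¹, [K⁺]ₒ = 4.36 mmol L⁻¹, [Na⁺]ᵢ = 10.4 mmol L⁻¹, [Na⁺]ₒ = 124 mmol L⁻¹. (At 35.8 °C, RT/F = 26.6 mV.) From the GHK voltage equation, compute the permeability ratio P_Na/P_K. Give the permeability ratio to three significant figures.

Let α = P_Na/P_K. GHK: Vm = 26.6·ln[(Kₒ + α·Naₒ)/(Kᵢ + α·Naᵢ)].
e^(Vm/26.6) = e^(-48.7/26.6) = 0.16028
So 0.16028·(Kᵢ + α·Naᵢ) = Kₒ + α·Naₒ → α = (0.16028·112.0 − 4.36) / (124.0 − 0.16028·10.4)
α = (17.95 − 4.36) / (124.0 − 1.667) = 13.59/122.3 = 0.1111

0.111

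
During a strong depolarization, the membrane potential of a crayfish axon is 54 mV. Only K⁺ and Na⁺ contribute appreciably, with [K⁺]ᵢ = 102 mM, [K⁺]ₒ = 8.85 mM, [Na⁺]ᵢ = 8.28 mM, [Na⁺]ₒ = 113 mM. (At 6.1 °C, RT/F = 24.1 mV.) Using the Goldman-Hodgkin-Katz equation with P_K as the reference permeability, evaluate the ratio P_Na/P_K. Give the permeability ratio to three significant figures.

Let α = P_Na/P_K. GHK: Vm = 24.1·ln[(Kₒ + α·Naₒ)/(Kᵢ + α·Naᵢ)].
e^(Vm/24.1) = e^(54.0/24.1) = 9.3996
So 9.3996·(Kᵢ + α·Naᵢ) = Kₒ + α·Naₒ → α = (9.3996·102.0 − 8.85) / (113.0 − 9.3996·8.28)
α = (958.8 − 8.85) / (113.0 − 77.83) = 949.9/35.17 = 27.01

27.0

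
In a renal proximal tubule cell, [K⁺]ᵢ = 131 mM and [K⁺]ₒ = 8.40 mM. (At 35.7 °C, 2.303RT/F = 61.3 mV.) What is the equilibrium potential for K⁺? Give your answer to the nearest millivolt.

-73 mV

E = (61.3/z) · log₁₀([K⁺]_out/[K⁺]_in) with z = +1.
= (61.3/1) · log₁₀(8.40/131) = 61.30 · log₁₀(0.06412)
= 61.30 · (-1.1930) = -73.13 mV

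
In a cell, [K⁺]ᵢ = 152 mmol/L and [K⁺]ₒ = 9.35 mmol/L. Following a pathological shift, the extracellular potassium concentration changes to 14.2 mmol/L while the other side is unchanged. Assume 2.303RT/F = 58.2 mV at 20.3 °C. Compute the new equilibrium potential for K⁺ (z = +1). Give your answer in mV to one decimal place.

After the shift: [K⁺]_out = 14.2, [K⁺]_in = 152 mmol/L.
E_new = (58.2/1)·log₁₀(14.2/152) = 58.20 · (-1.0296) = -59.92 mV

-59.9 mV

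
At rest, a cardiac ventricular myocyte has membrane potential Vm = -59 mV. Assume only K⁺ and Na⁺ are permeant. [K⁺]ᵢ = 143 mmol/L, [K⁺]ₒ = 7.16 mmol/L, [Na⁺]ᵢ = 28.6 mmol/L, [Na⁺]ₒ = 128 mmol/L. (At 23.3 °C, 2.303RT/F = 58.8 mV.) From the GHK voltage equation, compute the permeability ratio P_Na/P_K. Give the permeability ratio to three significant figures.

Let α = P_Na/P_K. GHK: Vm = 58.8·log₁₀[(Kₒ + α·Naₒ)/(Kᵢ + α·Naᵢ)].
10^(Vm/58.8) = 10^(-59.0/58.8) = 0.09922
So 0.09922·(Kᵢ + α·Naᵢ) = Kₒ + α·Naₒ → α = (0.09922·143.0 − 7.16) / (128.0 − 0.09922·28.6)
α = (14.19 − 7.16) / (128.0 − 2.838) = 7.028/125.2 = 0.05615

0.0562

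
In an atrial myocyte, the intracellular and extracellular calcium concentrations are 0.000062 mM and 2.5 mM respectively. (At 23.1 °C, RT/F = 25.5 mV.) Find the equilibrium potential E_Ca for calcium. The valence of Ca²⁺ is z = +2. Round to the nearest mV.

E = (25.5/z) · ln([Ca²⁺]_out/[Ca²⁺]_in) with z = +2.
= (25.5/2) · ln(2.5/0.000062) = 12.75 · ln(4.032e+04)
= 12.75 · (10.6047) = 135.21 mV

135 mV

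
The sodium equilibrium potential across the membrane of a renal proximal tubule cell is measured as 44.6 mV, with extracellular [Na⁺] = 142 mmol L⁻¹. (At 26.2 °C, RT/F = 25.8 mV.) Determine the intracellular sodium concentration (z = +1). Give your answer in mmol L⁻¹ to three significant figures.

25.2 mmol L⁻¹

Nernst: E = (25.8/1) · ln([out]/[in]), so ln([out]/[in]) = 44.6 × 1 / 25.8 = 1.7287.
[out]/[in] = e^(1.7287) = 5.633.
[in] = 142 / 5.633 = 25.21 mmol L⁻¹.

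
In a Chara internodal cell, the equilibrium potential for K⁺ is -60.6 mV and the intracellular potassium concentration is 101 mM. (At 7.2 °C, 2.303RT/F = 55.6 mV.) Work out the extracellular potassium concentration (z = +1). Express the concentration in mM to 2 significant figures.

Nernst: E = (55.6/1) · log₁₀([out]/[in]), so log₁₀([out]/[in]) = -60.6 × 1 / 55.6 = -1.0899.
[out]/[in] = 10^(-1.0899) = 0.0813.
[out] = 0.0813 × 101 = 8.211 mM.

8.2 mM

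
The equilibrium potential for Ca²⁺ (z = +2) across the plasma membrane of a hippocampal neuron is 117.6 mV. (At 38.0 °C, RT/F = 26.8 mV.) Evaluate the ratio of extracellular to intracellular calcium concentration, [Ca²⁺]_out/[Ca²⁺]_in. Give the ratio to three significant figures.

6480

ln([out]/[in]) = E·z/(26.8) = 117.6 × 2 / 26.8 = 8.7761
[out]/[in] = e^(8.7761) = 6478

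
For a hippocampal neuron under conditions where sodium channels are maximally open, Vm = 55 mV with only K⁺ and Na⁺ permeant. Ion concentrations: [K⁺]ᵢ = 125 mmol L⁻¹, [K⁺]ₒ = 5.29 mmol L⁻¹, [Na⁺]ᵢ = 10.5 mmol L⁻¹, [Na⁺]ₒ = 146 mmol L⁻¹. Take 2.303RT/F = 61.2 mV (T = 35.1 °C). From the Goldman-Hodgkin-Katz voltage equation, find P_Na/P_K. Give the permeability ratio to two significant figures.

Let α = P_Na/P_K. GHK: Vm = 61.2·log₁₀[(Kₒ + α·Naₒ)/(Kᵢ + α·Naᵢ)].
10^(Vm/61.2) = 10^(55.0/61.2) = 7.9194
So 7.9194·(Kᵢ + α·Naᵢ) = Kₒ + α·Naₒ → α = (7.9194·125.0 − 5.29) / (146.0 − 7.9194·10.5)
α = (989.9 − 5.29) / (146.0 − 83.15) = 984.6/62.85 = 15.67

16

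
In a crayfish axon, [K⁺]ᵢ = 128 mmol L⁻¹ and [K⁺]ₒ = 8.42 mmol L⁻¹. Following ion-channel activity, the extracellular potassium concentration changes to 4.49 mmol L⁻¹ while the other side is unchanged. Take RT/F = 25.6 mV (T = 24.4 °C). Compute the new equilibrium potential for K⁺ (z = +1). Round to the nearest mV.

After the shift: [K⁺]_out = 4.49, [K⁺]_in = 128 mmol L⁻¹.
E_new = (25.6/1)·ln(4.49/128) = 25.60 · (-3.3502) = -85.76 mV

-86 mV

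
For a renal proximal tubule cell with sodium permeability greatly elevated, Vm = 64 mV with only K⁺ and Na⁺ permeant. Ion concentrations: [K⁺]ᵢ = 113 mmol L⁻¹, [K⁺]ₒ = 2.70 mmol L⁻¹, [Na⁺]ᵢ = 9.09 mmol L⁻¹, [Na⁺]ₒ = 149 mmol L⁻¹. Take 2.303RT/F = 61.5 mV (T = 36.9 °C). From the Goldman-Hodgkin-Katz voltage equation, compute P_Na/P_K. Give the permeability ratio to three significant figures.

25.2

Let α = P_Na/P_K. GHK: Vm = 61.5·log₁₀[(Kₒ + α·Naₒ)/(Kᵢ + α·Naᵢ)].
10^(Vm/61.5) = 10^(64.0/61.5) = 10.981
So 10.981·(Kᵢ + α·Naᵢ) = Kₒ + α·Naₒ → α = (10.981·113.0 − 2.7) / (149.0 − 10.981·9.09)
α = (1241 − 2.7) / (149.0 − 99.82) = 1238/49.18 = 25.18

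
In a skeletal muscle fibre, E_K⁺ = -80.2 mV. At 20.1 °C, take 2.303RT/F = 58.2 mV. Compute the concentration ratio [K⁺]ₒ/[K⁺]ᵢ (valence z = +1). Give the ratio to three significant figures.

0.0419

log₁₀([out]/[in]) = E·z/(58.2) = -80.2 × 1 / 58.2 = -1.3780
[out]/[in] = 10^(-1.3780) = 0.04188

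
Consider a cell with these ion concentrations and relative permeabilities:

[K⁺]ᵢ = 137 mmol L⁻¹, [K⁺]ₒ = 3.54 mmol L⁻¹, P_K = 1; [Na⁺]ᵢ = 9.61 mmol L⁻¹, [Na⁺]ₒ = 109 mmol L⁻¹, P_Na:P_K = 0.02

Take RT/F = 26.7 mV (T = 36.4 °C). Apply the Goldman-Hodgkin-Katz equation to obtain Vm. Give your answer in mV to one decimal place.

Vm = 26.7 · ln[(Σ P·[cation]ₒ + Σ P·[anion]ᵢ) / (Σ P·[cation]ᵢ + Σ P·[anion]ₒ)]
Numerator = 1×3.54 + 0.02×109 = 5.72
Denominator = 1×137 + 0.02×9.61 = 137.2
Vm = 26.7 · ln(0.041693) = 26.7 × (-3.1774) = -84.84 mV

-84.8 mV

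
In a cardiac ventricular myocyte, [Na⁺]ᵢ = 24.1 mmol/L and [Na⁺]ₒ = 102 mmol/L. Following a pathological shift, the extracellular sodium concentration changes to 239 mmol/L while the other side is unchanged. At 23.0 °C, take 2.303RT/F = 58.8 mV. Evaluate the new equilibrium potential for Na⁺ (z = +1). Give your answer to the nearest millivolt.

After the shift: [Na⁺]_out = 239, [Na⁺]_in = 24.1 mmol/L.
E_new = (58.8/1)·log₁₀(239/24.1) = 58.80 · (0.9964) = 58.59 mV

59 mV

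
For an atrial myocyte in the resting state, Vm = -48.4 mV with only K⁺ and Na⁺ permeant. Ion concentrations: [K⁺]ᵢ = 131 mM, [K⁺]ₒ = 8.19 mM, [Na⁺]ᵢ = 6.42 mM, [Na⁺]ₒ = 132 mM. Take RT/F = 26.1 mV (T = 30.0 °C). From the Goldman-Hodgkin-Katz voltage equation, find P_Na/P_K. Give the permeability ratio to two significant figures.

0.094

Let α = P_Na/P_K. GHK: Vm = 26.1·ln[(Kₒ + α·Naₒ)/(Kᵢ + α·Naᵢ)].
e^(Vm/26.1) = e^(-48.4/26.1) = 0.15655
So 0.15655·(Kᵢ + α·Naᵢ) = Kₒ + α·Naₒ → α = (0.15655·131.0 − 8.19) / (132.0 − 0.15655·6.42)
α = (20.51 − 8.19) / (132.0 − 1.005) = 12.32/131 = 0.09403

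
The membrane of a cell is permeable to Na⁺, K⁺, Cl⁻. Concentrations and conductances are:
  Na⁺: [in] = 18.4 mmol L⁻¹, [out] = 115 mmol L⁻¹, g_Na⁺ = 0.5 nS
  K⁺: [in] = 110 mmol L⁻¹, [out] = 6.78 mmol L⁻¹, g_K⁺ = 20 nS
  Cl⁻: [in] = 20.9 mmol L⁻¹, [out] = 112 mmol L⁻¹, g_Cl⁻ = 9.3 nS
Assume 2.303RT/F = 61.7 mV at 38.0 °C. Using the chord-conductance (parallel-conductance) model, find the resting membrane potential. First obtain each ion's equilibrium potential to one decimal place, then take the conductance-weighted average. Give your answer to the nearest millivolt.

-63 mV

E_Na⁺ = (61.7/1)·log₁₀(115/18.4) = 49.1 mV
E_K⁺ = (61.7/1)·log₁₀(6.78/110) = -74.7 mV
E_Cl⁻ = (61.7/-1)·log₁₀(112/20.9) = -45.0 mV
Vm = (Σ gᵢEᵢ)/(Σ gᵢ) = (0.5·49.1 + 20·-74.7 + 9.3·-45.0) / (0.5 + 20 + 9.3)
= -1887.95 / 29.8 = -63.35 mV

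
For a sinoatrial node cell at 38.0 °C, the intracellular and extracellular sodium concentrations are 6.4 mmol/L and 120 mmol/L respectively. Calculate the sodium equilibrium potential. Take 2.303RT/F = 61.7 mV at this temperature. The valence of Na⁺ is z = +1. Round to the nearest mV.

79 mV

E = (61.7/z) · log₁₀([Na⁺]_out/[Na⁺]_in) with z = +1.
= (61.7/1) · log₁₀(120/6.4) = 61.70 · log₁₀(18.75)
= 61.70 · (1.2730) = 78.54 mV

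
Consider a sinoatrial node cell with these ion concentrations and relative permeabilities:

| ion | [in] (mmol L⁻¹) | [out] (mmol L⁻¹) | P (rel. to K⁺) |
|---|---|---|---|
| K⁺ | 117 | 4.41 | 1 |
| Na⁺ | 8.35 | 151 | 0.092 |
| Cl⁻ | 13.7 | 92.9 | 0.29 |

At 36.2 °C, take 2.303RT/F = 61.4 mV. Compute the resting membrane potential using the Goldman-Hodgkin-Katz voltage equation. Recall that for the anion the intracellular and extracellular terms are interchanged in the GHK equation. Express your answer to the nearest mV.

-50 mV

Vm = 61.4 · log₁₀[(Σ P·[cation]ₒ + Σ P·[anion]ᵢ) / (Σ P·[cation]ᵢ + Σ P·[anion]ₒ)]
Numerator = 1×4.41 + 0.092×151 + 0.29×13.7 = 22.27
Denominator = 1×117 + 0.092×8.35 + 0.29×92.9 = 144.7
Vm = 61.4 · log₁₀(0.15393) = 61.4 × (-0.8127) = -49.90 mV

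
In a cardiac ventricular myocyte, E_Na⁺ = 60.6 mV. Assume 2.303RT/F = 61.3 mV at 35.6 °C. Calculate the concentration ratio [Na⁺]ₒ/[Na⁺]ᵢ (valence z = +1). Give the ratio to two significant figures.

9.7

log₁₀([out]/[in]) = E·z/(61.3) = 60.6 × 1 / 61.3 = 0.9886
[out]/[in] = 10^(0.9886) = 9.74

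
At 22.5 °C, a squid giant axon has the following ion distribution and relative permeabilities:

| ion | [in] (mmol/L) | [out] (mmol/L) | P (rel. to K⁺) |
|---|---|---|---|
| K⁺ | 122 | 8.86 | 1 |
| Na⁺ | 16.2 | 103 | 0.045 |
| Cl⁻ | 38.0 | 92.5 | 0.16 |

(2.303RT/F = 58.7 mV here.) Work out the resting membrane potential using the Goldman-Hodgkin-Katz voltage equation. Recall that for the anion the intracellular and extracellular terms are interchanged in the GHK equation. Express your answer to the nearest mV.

-50 mV

Vm = 58.7 · log₁₀[(Σ P·[cation]ₒ + Σ P·[anion]ᵢ) / (Σ P·[cation]ᵢ + Σ P·[anion]ₒ)]
Numerator = 1×8.86 + 0.045×103 + 0.16×38.0 = 19.57
Denominator = 1×122 + 0.045×16.2 + 0.16×92.5 = 137.5
Vm = 58.7 · log₁₀(0.14233) = 58.7 × (-0.8467) = -49.70 mV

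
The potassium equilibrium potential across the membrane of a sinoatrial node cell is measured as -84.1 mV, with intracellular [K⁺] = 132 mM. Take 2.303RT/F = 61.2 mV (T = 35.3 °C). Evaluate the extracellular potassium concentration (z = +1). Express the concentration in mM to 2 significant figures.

5.6 mM

Nernst: E = (61.2/1) · log₁₀([out]/[in]), so log₁₀([out]/[in]) = -84.1 × 1 / 61.2 = -1.3742.
[out]/[in] = 10^(-1.3742) = 0.04225.
[out] = 0.04225 × 132 = 5.577 mM.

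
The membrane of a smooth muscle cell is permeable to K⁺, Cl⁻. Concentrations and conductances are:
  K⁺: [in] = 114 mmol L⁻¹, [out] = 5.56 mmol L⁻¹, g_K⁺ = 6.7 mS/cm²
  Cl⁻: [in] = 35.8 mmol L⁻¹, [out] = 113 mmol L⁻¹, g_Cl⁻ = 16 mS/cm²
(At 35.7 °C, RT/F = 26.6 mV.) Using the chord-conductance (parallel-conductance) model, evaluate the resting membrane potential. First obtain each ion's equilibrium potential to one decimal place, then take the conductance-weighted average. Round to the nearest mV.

-45 mV

E_K⁺ = (26.6/1)·ln(5.56/114) = -80.3 mV
E_Cl⁻ = (26.6/-1)·ln(113/35.8) = -30.6 mV
Vm = (Σ gᵢEᵢ)/(Σ gᵢ) = (6.7·-80.3 + 16·-30.6) / (6.7 + 16)
= -1027.61 / 22.7 = -45.27 mV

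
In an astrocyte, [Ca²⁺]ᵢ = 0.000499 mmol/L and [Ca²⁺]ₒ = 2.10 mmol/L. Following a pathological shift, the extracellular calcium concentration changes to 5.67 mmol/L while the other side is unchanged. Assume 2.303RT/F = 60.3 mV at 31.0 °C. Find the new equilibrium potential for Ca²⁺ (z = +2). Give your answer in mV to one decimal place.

After the shift: [Ca²⁺]_out = 5.67, [Ca²⁺]_in = 0.000499 mmol/L.
E_new = (60.3/2)·log₁₀(5.67/0.000499) = 30.15 · (4.0555) = 122.27 mV

122.3 mV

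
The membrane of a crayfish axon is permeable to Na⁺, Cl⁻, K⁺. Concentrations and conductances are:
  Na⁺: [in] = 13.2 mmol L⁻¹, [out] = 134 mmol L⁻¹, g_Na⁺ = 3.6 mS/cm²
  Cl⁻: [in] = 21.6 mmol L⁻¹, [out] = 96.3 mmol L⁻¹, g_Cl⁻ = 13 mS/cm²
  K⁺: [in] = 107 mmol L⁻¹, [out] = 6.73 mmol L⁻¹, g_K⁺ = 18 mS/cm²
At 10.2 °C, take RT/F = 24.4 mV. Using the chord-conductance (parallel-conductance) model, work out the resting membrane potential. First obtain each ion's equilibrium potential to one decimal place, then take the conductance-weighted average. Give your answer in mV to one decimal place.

E_Na⁺ = (24.4/1)·ln(134/13.2) = 56.6 mV
E_Cl⁻ = (24.4/-1)·ln(96.3/21.6) = -36.5 mV
E_K⁺ = (24.4/1)·ln(6.73/107) = -67.5 mV
Vm = (Σ gᵢEᵢ)/(Σ gᵢ) = (3.6·56.6 + 13·-36.5 + 18·-67.5) / (3.6 + 13 + 18)
= -1485.74 / 34.6 = -42.94 mV

-42.9 mV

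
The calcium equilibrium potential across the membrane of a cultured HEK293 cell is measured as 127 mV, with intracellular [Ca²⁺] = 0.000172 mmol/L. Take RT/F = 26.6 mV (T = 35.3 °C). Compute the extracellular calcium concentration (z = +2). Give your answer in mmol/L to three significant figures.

Nernst: E = (26.6/2) · ln([out]/[in]), so ln([out]/[in]) = 127.0 × 2 / 26.6 = 9.5489.
[out]/[in] = e^(9.5489) = 1.403e+04.
[out] = 1.403e+04 × 0.000172 = 2.413 mmol/L.

2.41 mmol/L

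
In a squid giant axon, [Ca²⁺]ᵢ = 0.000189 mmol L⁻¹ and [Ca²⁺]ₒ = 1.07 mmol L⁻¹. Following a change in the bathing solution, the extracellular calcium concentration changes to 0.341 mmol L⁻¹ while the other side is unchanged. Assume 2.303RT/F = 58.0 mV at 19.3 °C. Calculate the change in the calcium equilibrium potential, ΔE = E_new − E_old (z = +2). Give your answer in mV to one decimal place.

-14.4 mV

E_old = (58.0/2)·log₁₀(1.07/0.000189) = 108.83 mV
E_new = (58.0/2)·log₁₀(0.341/0.000189) = 94.43 mV
ΔE = 94.43 − (108.83) = -14.40 mV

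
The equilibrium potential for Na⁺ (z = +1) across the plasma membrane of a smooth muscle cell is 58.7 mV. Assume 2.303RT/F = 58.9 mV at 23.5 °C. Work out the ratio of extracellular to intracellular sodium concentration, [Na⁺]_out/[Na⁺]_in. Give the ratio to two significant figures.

log₁₀([out]/[in]) = E·z/(58.9) = 58.7 × 1 / 58.9 = 0.9966
[out]/[in] = 10^(0.9966) = 9.922

9.9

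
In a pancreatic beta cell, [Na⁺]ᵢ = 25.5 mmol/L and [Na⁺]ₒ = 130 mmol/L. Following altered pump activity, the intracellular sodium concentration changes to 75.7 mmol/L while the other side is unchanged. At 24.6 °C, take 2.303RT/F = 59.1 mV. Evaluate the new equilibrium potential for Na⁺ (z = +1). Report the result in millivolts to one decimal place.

13.9 mV

After the shift: [Na⁺]_out = 130, [Na⁺]_in = 75.7 mmol/L.
E_new = (59.1/1)·log₁₀(130/75.7) = 59.10 · (0.2348) = 13.88 mV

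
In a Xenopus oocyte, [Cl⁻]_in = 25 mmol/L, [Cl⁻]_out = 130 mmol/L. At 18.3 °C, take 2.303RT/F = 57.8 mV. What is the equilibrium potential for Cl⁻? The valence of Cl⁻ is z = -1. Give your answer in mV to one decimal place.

-41.4 mV

E = (57.8/z) · log₁₀([Cl⁻]_out/[Cl⁻]_in) with z = -1.
For an anion, dividing by z = -1 reverses the sign.
= (57.8/-1) · log₁₀(130/25) = -57.80 · log₁₀(5.2)
= -57.80 · (0.7160) = -41.38 mV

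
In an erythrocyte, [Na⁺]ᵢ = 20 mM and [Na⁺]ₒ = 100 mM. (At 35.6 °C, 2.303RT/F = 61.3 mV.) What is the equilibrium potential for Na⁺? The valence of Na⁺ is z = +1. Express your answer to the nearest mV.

43 mV

E = (61.3/z) · log₁₀([Na⁺]_out/[Na⁺]_in) with z = +1.
= (61.3/1) · log₁₀(100/20) = 61.30 · log₁₀(5)
= 61.30 · (0.6990) = 42.85 mV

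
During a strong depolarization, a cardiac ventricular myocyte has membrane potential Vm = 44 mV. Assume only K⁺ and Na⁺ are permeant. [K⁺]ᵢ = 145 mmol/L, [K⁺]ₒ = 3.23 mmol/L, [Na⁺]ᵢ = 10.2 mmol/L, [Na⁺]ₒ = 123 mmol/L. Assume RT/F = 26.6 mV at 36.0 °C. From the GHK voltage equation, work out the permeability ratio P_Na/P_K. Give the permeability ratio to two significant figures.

11

Let α = P_Na/P_K. GHK: Vm = 26.6·ln[(Kₒ + α·Naₒ)/(Kᵢ + α·Naᵢ)].
e^(Vm/26.6) = e^(44.0/26.6) = 5.2286
So 5.2286·(Kᵢ + α·Naᵢ) = Kₒ + α·Naₒ → α = (5.2286·145.0 − 3.23) / (123.0 − 5.2286·10.2)
α = (758.1 − 3.23) / (123.0 − 53.33) = 754.9/69.67 = 10.84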